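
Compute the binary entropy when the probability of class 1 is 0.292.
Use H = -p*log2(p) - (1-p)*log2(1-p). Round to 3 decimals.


H = -0.292*log2(0.292) - 0.708*log2(0.708) = 0.871.

0.871


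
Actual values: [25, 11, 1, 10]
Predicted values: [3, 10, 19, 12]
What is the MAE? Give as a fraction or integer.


MAE = (1/4) * (|25-3|=22 + |11-10|=1 + |1-19|=18 + |10-12|=2). Sum = 43. MAE = 43/4.

43/4


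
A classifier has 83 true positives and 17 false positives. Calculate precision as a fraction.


Precision = TP / (TP + FP) = 83 / 100 = 83/100.

83/100


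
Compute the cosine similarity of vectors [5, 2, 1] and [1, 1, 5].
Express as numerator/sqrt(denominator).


dot = 12. |a|^2 = 30, |b|^2 = 27. cos = 12/sqrt(810).

12/sqrt(810)


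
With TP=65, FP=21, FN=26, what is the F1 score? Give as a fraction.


Precision = 65/86 = 65/86. Recall = 65/91 = 5/7. F1 = 2*P*R/(P+R) = 130/177.

130/177


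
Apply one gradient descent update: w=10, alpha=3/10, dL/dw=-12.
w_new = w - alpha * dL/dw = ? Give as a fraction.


w_new = 10 - 3/10 * -12 = 10 - -18/5 = 68/5.

68/5


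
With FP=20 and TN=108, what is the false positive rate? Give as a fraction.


FPR = FP / (FP + TN) = 20 / 128 = 5/32.

5/32


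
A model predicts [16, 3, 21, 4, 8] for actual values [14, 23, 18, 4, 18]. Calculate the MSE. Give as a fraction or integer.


MSE = (1/5) * ((14-16)^2=4 + (23-3)^2=400 + (18-21)^2=9 + (4-4)^2=0 + (18-8)^2=100). Sum = 513. MSE = 513/5.

513/5


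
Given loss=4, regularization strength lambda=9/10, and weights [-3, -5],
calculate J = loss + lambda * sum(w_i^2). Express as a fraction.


L2 sq norm = sum(w^2) = 34. J = 4 + 9/10 * 34 = 173/5.

173/5


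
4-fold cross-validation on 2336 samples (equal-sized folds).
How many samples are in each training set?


Each validation fold has 2336/4 = 584 samples. Training set = 2336 - 584 = 1752.

1752


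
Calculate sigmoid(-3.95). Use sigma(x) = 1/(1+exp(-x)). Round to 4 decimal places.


sigma(-3.95) = 1/(1+e^(3.95)) = 1/(1+51.935367) = 1/52.935367 = 0.0189.

0.0189


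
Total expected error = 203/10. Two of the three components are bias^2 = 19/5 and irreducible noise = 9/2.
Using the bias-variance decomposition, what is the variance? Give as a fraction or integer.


Total error = bias^2 + variance + irreducible noise. So variance = 203/10 - 19/5 - 9/2 = 12.

12


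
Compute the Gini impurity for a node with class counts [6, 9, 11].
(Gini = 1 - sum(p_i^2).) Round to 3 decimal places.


Total = 26. Proportions: 6/26, 9/26, 11/26. sum(p_i^2) = 0.3521. Gini = 1 - 0.3521 = 0.6479, which rounds to 0.648.

0.648


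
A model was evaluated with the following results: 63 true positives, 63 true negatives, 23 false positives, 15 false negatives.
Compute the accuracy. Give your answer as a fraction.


Accuracy = (TP + TN) / (TP + TN + FP + FN) = (63 + 63) / 164 = 63/82.

63/82


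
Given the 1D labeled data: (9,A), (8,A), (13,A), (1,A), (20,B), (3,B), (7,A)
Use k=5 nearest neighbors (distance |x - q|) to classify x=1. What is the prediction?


Distances: |9-1|=8, |8-1|=7, |13-1|=12, |1-1|=0, |20-1|=19, |3-1|=2, |7-1|=6. 5 nearest: (1,A), (3,B), (7,A), (8,A), (9,A). Counts: {'A': 4, 'B': 1}. Majority class: A.

A


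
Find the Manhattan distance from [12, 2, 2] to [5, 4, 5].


d = sum of absolute differences: |12-5|=7 + |2-4|=2 + |2-5|=3 = 12.

12


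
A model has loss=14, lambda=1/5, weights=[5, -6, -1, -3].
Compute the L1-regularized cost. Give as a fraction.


L1 norm = sum(|w|) = 15. J = 14 + 1/5 * 15 = 17.

17


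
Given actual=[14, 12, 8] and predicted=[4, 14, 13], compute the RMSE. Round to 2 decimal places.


MSE = 43.0000. RMSE = sqrt(43.0000) = 6.56.

6.56


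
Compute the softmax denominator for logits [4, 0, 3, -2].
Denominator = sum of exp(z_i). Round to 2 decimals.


Denom = e^4=54.5982 + e^0=1.0000 + e^3=20.0855 + e^-2=0.1353. Sum = 75.8190, which rounds to 75.82.

75.82


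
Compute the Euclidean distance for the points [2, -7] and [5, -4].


d = sqrt(sum of squared differences). (2-5)^2=9, (-7--4)^2=9. Sum = 18.

sqrt(18)


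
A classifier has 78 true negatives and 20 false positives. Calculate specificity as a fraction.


Specificity = TN / (TN + FP) = 78 / 98 = 39/49.

39/49


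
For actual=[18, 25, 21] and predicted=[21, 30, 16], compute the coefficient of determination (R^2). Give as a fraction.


Mean(y) = 64/3. SS_res = 59. SS_tot = 74/3. R^2 = 1 - 59/(74/3) = -103/74.

-103/74


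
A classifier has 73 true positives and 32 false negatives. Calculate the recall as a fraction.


Recall = TP / (TP + FN) = 73 / 105 = 73/105.

73/105


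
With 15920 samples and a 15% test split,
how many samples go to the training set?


Test set = 15920 * 15% = 2388. Training set = 15920 - 2388 = 13532.

13532


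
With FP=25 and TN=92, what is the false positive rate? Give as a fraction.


FPR = FP / (FP + TN) = 25 / 117 = 25/117.

25/117


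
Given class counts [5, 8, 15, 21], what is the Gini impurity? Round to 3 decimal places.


Total = 49. Proportions: 5/49, 8/49, 15/49, 21/49. sum(p_i^2) = 0.3145. Gini = 1 - 0.3145 = 0.6855, which rounds to 0.686.

0.686


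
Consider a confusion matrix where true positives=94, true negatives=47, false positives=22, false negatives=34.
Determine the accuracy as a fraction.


Accuracy = (TP + TN) / (TP + TN + FP + FN) = (94 + 47) / 197 = 141/197.

141/197


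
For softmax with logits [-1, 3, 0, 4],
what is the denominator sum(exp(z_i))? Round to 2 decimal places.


Denom = e^-1=0.3679 + e^3=20.0855 + e^0=1.0000 + e^4=54.5982. Sum = 76.0516, which rounds to 76.05.

76.05


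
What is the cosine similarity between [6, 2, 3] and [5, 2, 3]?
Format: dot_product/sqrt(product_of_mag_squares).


dot = 43. |a|^2 = 49, |b|^2 = 38. cos = 43/sqrt(1862).

43/sqrt(1862)


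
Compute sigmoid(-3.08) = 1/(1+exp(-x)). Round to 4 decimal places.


sigma(-3.08) = 1/(1+e^(3.08)) = 1/(1+21.758402) = 1/22.758402 = 0.0439.

0.0439


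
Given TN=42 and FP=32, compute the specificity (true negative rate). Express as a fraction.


Specificity = TN / (TN + FP) = 42 / 74 = 21/37.

21/37


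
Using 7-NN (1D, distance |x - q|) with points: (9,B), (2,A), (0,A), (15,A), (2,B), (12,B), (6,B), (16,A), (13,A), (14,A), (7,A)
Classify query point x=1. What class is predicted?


Distances: |9-1|=8, |2-1|=1, |0-1|=1, |15-1|=14, |2-1|=1, |12-1|=11, |6-1|=5, |16-1|=15, |13-1|=12, |14-1|=13, |7-1|=6. 7 nearest: (2,A), (0,A), (2,B), (6,B), (7,A), (9,B), (12,B). Counts: {'A': 3, 'B': 4}. Majority class: B.

B


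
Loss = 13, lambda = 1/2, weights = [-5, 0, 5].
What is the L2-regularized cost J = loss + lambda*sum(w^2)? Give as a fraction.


L2 sq norm = sum(w^2) = 50. J = 13 + 1/2 * 50 = 38.

38


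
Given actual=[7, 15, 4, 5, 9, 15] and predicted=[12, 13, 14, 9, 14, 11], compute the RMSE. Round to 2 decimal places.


MSE = 31.0000. RMSE = sqrt(31.0000) = 5.57.

5.57


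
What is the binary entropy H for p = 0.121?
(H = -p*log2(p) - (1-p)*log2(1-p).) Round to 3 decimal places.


H = -0.121*log2(0.121) - 0.879*log2(0.879) = 0.532.

0.532


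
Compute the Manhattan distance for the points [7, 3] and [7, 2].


d = sum of absolute differences: |7-7|=0 + |3-2|=1 = 1.

1


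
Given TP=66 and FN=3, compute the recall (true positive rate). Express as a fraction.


Recall = TP / (TP + FN) = 66 / 69 = 22/23.

22/23


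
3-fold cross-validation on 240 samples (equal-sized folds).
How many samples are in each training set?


Each validation fold has 240/3 = 80 samples. Training set = 240 - 80 = 160.

160


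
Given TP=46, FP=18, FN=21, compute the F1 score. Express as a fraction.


Precision = 46/64 = 23/32. Recall = 46/67 = 46/67. F1 = 2*P*R/(P+R) = 92/131.

92/131


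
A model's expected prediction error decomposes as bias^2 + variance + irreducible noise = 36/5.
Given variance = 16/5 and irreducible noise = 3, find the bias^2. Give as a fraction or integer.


Total error = bias^2 + variance + irreducible noise. So bias^2 = 36/5 - 16/5 - 3 = 1.

1


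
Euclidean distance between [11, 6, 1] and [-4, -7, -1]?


d = sqrt(sum of squared differences). (11--4)^2=225, (6--7)^2=169, (1--1)^2=4. Sum = 398.

sqrt(398)


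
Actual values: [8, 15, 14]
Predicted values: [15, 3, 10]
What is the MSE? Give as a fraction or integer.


MSE = (1/3) * ((8-15)^2=49 + (15-3)^2=144 + (14-10)^2=16). Sum = 209. MSE = 209/3.

209/3


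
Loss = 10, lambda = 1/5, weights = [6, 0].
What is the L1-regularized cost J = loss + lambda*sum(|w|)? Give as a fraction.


L1 norm = sum(|w|) = 6. J = 10 + 1/5 * 6 = 56/5.

56/5


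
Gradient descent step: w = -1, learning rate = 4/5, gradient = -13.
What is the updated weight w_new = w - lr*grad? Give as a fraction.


w_new = -1 - 4/5 * -13 = -1 - -52/5 = 47/5.

47/5


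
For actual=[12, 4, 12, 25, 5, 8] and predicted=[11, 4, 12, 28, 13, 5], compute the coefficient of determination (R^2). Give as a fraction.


Mean(y) = 11. SS_res = 83. SS_tot = 292. R^2 = 1 - 83/(292) = 209/292.

209/292


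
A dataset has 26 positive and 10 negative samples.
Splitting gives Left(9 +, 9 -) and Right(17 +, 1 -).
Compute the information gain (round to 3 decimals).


H(parent) = 0.8524. H(left) = 1.0000, H(right) = 0.3095. Weighted = (18/36)*1.0000 + (18/36)*0.3095 = 0.6548. IG = 0.8524 - 0.6548 = 0.1976, which rounds to 0.198.

0.198


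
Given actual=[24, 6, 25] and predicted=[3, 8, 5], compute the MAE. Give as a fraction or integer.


MAE = (1/3) * (|24-3|=21 + |6-8|=2 + |25-5|=20). Sum = 43. MAE = 43/3.

43/3


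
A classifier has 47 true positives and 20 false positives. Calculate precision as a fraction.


Precision = TP / (TP + FP) = 47 / 67 = 47/67.

47/67


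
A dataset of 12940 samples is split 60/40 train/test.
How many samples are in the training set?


Test set = 12940 * 40% = 5176. Training set = 12940 - 5176 = 7764.

7764


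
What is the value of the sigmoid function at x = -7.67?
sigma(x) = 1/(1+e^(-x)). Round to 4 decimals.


sigma(-7.67) = 1/(1+e^(7.67)) = 1/(1+2143.081445) = 1/2144.081445 = 0.0005.

0.0005


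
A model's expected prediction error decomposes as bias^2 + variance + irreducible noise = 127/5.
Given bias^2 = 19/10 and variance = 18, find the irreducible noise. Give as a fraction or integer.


Total error = bias^2 + variance + irreducible noise. So irreducible noise = 127/5 - 19/10 - 18 = 11/2.

11/2


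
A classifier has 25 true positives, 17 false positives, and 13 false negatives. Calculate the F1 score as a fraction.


Precision = 25/42 = 25/42. Recall = 25/38 = 25/38. F1 = 2*P*R/(P+R) = 5/8.

5/8


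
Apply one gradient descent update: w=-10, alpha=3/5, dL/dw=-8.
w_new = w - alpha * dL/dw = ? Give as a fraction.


w_new = -10 - 3/5 * -8 = -10 - -24/5 = -26/5.

-26/5


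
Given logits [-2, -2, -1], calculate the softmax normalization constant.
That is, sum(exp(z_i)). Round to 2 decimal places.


Denom = e^-2=0.1353 + e^-2=0.1353 + e^-1=0.3679. Sum = 0.6385, which rounds to 0.64.

0.64


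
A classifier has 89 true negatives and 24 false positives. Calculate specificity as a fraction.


Specificity = TN / (TN + FP) = 89 / 113 = 89/113.

89/113


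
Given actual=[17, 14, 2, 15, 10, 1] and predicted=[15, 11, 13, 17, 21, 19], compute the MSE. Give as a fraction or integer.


MSE = (1/6) * ((17-15)^2=4 + (14-11)^2=9 + (2-13)^2=121 + (15-17)^2=4 + (10-21)^2=121 + (1-19)^2=324). Sum = 583. MSE = 583/6.

583/6


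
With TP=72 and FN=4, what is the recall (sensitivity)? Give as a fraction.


Recall = TP / (TP + FN) = 72 / 76 = 18/19.

18/19


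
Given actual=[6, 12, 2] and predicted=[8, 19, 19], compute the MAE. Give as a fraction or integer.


MAE = (1/3) * (|6-8|=2 + |12-19|=7 + |2-19|=17). Sum = 26. MAE = 26/3.

26/3


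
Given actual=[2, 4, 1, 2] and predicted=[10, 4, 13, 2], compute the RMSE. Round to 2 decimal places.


MSE = 52.0000. RMSE = sqrt(52.0000) = 7.21.

7.21


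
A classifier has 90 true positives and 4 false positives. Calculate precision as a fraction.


Precision = TP / (TP + FP) = 90 / 94 = 45/47.

45/47


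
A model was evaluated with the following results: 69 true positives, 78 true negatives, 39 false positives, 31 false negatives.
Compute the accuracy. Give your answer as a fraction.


Accuracy = (TP + TN) / (TP + TN + FP + FN) = (69 + 78) / 217 = 21/31.

21/31


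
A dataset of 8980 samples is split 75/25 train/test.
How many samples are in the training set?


Test set = 8980 * 25% = 2245. Training set = 8980 - 2245 = 6735.

6735


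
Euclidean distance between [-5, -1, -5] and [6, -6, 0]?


d = sqrt(sum of squared differences). (-5-6)^2=121, (-1--6)^2=25, (-5-0)^2=25. Sum = 171.

sqrt(171)


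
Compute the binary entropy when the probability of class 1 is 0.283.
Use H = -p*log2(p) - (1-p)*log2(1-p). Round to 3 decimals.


H = -0.283*log2(0.283) - 0.717*log2(0.717) = 0.860.

0.860


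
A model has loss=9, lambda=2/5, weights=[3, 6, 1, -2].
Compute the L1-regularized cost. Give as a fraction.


L1 norm = sum(|w|) = 12. J = 9 + 2/5 * 12 = 69/5.

69/5


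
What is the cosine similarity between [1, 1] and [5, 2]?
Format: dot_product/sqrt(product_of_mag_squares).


dot = 7. |a|^2 = 2, |b|^2 = 29. cos = 7/sqrt(58).

7/sqrt(58)


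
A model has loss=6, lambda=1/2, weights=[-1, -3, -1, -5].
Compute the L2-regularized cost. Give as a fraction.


L2 sq norm = sum(w^2) = 36. J = 6 + 1/2 * 36 = 24.

24


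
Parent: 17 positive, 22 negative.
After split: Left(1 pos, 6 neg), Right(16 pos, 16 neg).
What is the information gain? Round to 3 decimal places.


H(parent) = 0.9881. H(left) = 0.5917, H(right) = 1.0000. Weighted = (7/39)*0.5917 + (32/39)*1.0000 = 0.9267. IG = 0.9881 - 0.9267 = 0.0614, which rounds to 0.061.

0.061


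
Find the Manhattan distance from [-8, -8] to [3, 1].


d = sum of absolute differences: |-8-3|=11 + |-8-1|=9 = 20.

20


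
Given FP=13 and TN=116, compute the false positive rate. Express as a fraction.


FPR = FP / (FP + TN) = 13 / 129 = 13/129.

13/129


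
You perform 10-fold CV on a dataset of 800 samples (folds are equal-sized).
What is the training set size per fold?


Each validation fold has 800/10 = 80 samples. Training set = 800 - 80 = 720.

720


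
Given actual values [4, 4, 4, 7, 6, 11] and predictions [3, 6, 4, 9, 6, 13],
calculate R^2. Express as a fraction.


Mean(y) = 6. SS_res = 13. SS_tot = 38. R^2 = 1 - 13/(38) = 25/38.

25/38


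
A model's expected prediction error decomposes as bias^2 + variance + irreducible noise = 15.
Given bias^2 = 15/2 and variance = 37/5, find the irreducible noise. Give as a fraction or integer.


Total error = bias^2 + variance + irreducible noise. So irreducible noise = 15 - 15/2 - 37/5 = 1/10.

1/10


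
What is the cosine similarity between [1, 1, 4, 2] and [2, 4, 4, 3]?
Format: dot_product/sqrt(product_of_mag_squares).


dot = 28. |a|^2 = 22, |b|^2 = 45. cos = 28/sqrt(990).

28/sqrt(990)


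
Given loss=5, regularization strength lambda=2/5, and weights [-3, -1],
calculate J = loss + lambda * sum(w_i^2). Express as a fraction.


L2 sq norm = sum(w^2) = 10. J = 5 + 2/5 * 10 = 9.

9


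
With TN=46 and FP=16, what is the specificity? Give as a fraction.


Specificity = TN / (TN + FP) = 46 / 62 = 23/31.

23/31


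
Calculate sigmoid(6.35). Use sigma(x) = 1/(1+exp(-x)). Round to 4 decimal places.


sigma(6.35) = 1/(1+e^(-6.35)) = 1/(1+0.001747) = 1/1.001747 = 0.9983.

0.9983


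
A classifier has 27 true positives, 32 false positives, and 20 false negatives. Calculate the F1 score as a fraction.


Precision = 27/59 = 27/59. Recall = 27/47 = 27/47. F1 = 2*P*R/(P+R) = 27/53.

27/53


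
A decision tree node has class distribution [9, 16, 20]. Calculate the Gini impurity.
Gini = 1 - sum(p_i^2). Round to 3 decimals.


Total = 45. Proportions: 9/45, 16/45, 20/45. sum(p_i^2) = 0.3640. Gini = 1 - 0.3640 = 0.6360, which rounds to 0.636.

0.636


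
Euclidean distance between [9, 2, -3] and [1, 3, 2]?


d = sqrt(sum of squared differences). (9-1)^2=64, (2-3)^2=1, (-3-2)^2=25. Sum = 90.

sqrt(90)


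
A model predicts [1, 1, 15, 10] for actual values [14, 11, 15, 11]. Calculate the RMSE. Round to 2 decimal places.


MSE = 67.5000. RMSE = sqrt(67.5000) = 8.22.

8.22


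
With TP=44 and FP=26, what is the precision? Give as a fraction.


Precision = TP / (TP + FP) = 44 / 70 = 22/35.

22/35


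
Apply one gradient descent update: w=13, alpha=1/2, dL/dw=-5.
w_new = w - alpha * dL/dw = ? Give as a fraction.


w_new = 13 - 1/2 * -5 = 13 - -5/2 = 31/2.

31/2


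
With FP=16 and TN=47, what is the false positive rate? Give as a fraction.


FPR = FP / (FP + TN) = 16 / 63 = 16/63.

16/63


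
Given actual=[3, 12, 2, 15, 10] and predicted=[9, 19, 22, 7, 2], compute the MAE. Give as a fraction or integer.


MAE = (1/5) * (|3-9|=6 + |12-19|=7 + |2-22|=20 + |15-7|=8 + |10-2|=8). Sum = 49. MAE = 49/5.

49/5


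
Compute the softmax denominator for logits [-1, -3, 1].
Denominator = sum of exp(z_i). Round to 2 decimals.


Denom = e^-1=0.3679 + e^-3=0.0498 + e^1=2.7183. Sum = 3.1360, which rounds to 3.14.

3.14


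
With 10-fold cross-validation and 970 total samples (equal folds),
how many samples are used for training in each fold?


Each validation fold has 970/10 = 97 samples. Training set = 970 - 97 = 873.

873


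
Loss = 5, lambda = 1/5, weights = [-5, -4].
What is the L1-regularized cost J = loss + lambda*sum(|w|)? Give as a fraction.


L1 norm = sum(|w|) = 9. J = 5 + 1/5 * 9 = 34/5.

34/5


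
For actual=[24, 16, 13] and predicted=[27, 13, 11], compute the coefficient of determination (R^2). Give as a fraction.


Mean(y) = 53/3. SS_res = 22. SS_tot = 194/3. R^2 = 1 - 22/(194/3) = 64/97.

64/97


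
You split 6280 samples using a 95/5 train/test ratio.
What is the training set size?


Test set = 6280 * 5% = 314. Training set = 6280 - 314 = 5966.

5966


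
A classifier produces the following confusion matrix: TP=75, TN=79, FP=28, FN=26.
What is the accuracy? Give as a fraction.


Accuracy = (TP + TN) / (TP + TN + FP + FN) = (75 + 79) / 208 = 77/104.

77/104


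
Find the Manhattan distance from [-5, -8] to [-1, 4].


d = sum of absolute differences: |-5--1|=4 + |-8-4|=12 = 16.

16


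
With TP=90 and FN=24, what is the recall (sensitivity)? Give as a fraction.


Recall = TP / (TP + FN) = 90 / 114 = 15/19.

15/19


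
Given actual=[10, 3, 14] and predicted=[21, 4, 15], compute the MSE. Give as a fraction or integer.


MSE = (1/3) * ((10-21)^2=121 + (3-4)^2=1 + (14-15)^2=1). Sum = 123. MSE = 41.

41


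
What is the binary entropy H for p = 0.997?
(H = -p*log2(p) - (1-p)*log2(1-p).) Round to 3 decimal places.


H = -0.997*log2(0.997) - 0.003*log2(0.003) = 0.029.

0.029


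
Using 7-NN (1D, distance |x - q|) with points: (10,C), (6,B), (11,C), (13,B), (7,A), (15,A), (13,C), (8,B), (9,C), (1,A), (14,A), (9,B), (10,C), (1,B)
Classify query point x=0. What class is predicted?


Distances: |10-0|=10, |6-0|=6, |11-0|=11, |13-0|=13, |7-0|=7, |15-0|=15, |13-0|=13, |8-0|=8, |9-0|=9, |1-0|=1, |14-0|=14, |9-0|=9, |10-0|=10, |1-0|=1. 7 nearest: (1,A), (1,B), (6,B), (7,A), (8,B), (9,B), (9,C). Counts: {'A': 2, 'B': 4, 'C': 1}. Majority class: B.

B


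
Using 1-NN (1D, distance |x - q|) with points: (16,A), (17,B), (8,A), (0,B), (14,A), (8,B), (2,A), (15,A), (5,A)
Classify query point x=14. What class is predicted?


Distances: |16-14|=2, |17-14|=3, |8-14|=6, |0-14|=14, |14-14|=0, |8-14|=6, |2-14|=12, |15-14|=1, |5-14|=9. 1 nearest: (14,A). Counts: {'A': 1}. Majority class: A.

A


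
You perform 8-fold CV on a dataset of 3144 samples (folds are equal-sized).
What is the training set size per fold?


Each validation fold has 3144/8 = 393 samples. Training set = 3144 - 393 = 2751.

2751


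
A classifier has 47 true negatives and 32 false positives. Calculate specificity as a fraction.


Specificity = TN / (TN + FP) = 47 / 79 = 47/79.

47/79


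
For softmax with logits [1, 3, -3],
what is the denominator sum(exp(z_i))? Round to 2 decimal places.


Denom = e^1=2.7183 + e^3=20.0855 + e^-3=0.0498. Sum = 22.8536, which rounds to 22.85.

22.85


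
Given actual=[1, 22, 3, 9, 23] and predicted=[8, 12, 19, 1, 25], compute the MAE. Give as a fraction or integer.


MAE = (1/5) * (|1-8|=7 + |22-12|=10 + |3-19|=16 + |9-1|=8 + |23-25|=2). Sum = 43. MAE = 43/5.

43/5


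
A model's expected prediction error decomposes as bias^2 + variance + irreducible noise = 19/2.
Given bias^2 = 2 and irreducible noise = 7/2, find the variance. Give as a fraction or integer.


Total error = bias^2 + variance + irreducible noise. So variance = 19/2 - 2 - 7/2 = 4.

4


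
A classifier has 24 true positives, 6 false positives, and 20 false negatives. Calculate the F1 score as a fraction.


Precision = 24/30 = 4/5. Recall = 24/44 = 6/11. F1 = 2*P*R/(P+R) = 24/37.

24/37


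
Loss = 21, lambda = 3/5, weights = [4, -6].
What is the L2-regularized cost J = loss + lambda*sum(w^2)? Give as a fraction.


L2 sq norm = sum(w^2) = 52. J = 21 + 3/5 * 52 = 261/5.

261/5


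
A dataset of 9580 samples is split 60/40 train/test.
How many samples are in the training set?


Test set = 9580 * 40% = 3832. Training set = 9580 - 3832 = 5748.

5748


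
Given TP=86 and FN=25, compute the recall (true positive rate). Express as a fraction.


Recall = TP / (TP + FN) = 86 / 111 = 86/111.

86/111


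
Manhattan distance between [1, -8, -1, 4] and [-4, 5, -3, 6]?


d = sum of absolute differences: |1--4|=5 + |-8-5|=13 + |-1--3|=2 + |4-6|=2 = 22.

22


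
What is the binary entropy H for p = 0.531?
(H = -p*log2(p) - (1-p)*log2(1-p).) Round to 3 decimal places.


H = -0.531*log2(0.531) - 0.469*log2(0.469) = 0.997.

0.997


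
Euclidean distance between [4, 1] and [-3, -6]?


d = sqrt(sum of squared differences). (4--3)^2=49, (1--6)^2=49. Sum = 98.

sqrt(98)


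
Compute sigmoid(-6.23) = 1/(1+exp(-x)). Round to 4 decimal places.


sigma(-6.23) = 1/(1+e^(6.23)) = 1/(1+507.755483) = 1/508.755483 = 0.0020.

0.0020


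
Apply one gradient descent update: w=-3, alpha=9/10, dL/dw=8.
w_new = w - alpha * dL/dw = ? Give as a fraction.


w_new = -3 - 9/10 * 8 = -3 - 36/5 = -51/5.

-51/5


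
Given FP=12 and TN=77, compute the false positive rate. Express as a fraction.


FPR = FP / (FP + TN) = 12 / 89 = 12/89.

12/89


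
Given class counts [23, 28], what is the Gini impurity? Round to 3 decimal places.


Total = 51. Proportions: 23/51, 28/51. sum(p_i^2) = 0.5048. Gini = 1 - 0.5048 = 0.4952, which rounds to 0.495.

0.495


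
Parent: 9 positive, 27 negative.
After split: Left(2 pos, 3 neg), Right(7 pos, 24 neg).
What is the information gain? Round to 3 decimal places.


H(parent) = 0.8113. H(left) = 0.9710, H(right) = 0.7706. Weighted = (5/36)*0.9710 + (31/36)*0.7706 = 0.7984. IG = 0.8113 - 0.7984 = 0.0129, which rounds to 0.013.

0.013


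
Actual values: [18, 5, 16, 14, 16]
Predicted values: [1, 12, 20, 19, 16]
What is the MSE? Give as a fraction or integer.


MSE = (1/5) * ((18-1)^2=289 + (5-12)^2=49 + (16-20)^2=16 + (14-19)^2=25 + (16-16)^2=0). Sum = 379. MSE = 379/5.

379/5


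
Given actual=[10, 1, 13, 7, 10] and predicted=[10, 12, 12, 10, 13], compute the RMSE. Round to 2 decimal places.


MSE = 28.0000. RMSE = sqrt(28.0000) = 5.29.

5.29


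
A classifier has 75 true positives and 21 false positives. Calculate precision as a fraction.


Precision = TP / (TP + FP) = 75 / 96 = 25/32.

25/32


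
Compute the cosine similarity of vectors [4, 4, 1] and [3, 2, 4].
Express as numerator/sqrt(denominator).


dot = 24. |a|^2 = 33, |b|^2 = 29. cos = 24/sqrt(957).

24/sqrt(957)


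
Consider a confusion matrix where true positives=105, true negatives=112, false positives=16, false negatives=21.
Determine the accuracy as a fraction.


Accuracy = (TP + TN) / (TP + TN + FP + FN) = (105 + 112) / 254 = 217/254.

217/254


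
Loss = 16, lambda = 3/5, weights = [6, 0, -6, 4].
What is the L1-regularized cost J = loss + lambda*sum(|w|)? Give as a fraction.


L1 norm = sum(|w|) = 16. J = 16 + 3/5 * 16 = 128/5.

128/5


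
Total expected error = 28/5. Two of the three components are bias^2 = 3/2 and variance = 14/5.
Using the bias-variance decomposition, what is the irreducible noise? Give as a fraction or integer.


Total error = bias^2 + variance + irreducible noise. So irreducible noise = 28/5 - 3/2 - 14/5 = 13/10.

13/10


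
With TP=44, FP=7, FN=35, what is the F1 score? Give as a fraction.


Precision = 44/51 = 44/51. Recall = 44/79 = 44/79. F1 = 2*P*R/(P+R) = 44/65.

44/65


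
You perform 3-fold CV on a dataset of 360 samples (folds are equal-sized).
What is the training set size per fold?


Each validation fold has 360/3 = 120 samples. Training set = 360 - 120 = 240.

240


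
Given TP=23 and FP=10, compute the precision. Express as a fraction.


Precision = TP / (TP + FP) = 23 / 33 = 23/33.

23/33


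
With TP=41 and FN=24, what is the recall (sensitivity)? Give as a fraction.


Recall = TP / (TP + FN) = 41 / 65 = 41/65.

41/65


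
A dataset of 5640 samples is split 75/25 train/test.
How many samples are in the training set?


Test set = 5640 * 25% = 1410. Training set = 5640 - 1410 = 4230.

4230


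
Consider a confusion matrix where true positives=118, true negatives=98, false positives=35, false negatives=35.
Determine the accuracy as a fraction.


Accuracy = (TP + TN) / (TP + TN + FP + FN) = (118 + 98) / 286 = 108/143.

108/143


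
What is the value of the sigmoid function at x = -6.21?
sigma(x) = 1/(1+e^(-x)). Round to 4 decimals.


sigma(-6.21) = 1/(1+e^(6.21)) = 1/(1+497.701251) = 1/498.701251 = 0.0020.

0.0020


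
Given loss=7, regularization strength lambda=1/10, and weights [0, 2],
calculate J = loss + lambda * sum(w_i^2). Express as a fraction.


L2 sq norm = sum(w^2) = 4. J = 7 + 1/10 * 4 = 37/5.

37/5


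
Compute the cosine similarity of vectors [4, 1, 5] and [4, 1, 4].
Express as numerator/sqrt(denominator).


dot = 37. |a|^2 = 42, |b|^2 = 33. cos = 37/sqrt(1386).

37/sqrt(1386)


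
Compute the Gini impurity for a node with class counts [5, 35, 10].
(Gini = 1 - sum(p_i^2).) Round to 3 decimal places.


Total = 50. Proportions: 5/50, 35/50, 10/50. sum(p_i^2) = 0.5400. Gini = 1 - 0.5400 = 0.4600, which rounds to 0.460.

0.460


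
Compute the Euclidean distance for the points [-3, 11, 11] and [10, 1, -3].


d = sqrt(sum of squared differences). (-3-10)^2=169, (11-1)^2=100, (11--3)^2=196. Sum = 465.

sqrt(465)


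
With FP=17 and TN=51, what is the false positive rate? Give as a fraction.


FPR = FP / (FP + TN) = 17 / 68 = 1/4.

1/4


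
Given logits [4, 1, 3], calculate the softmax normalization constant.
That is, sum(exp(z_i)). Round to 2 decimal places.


Denom = e^4=54.5982 + e^1=2.7183 + e^3=20.0855. Sum = 77.4020, which rounds to 77.40.

77.40


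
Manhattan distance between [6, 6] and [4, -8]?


d = sum of absolute differences: |6-4|=2 + |6--8|=14 = 16.

16


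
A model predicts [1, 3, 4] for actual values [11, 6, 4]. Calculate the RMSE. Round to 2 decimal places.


MSE = 36.3333. RMSE = sqrt(36.3333) = 6.03.

6.03


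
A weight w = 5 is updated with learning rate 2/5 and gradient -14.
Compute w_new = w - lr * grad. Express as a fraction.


w_new = 5 - 2/5 * -14 = 5 - -28/5 = 53/5.

53/5


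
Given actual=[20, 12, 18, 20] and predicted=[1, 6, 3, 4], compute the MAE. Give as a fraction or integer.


MAE = (1/4) * (|20-1|=19 + |12-6|=6 + |18-3|=15 + |20-4|=16). Sum = 56. MAE = 14.

14


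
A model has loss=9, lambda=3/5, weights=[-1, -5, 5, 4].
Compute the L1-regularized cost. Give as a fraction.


L1 norm = sum(|w|) = 15. J = 9 + 3/5 * 15 = 18.

18


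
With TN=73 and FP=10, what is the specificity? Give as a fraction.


Specificity = TN / (TN + FP) = 73 / 83 = 73/83.

73/83


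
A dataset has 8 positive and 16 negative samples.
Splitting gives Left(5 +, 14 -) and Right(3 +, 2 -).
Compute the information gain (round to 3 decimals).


H(parent) = 0.9183. H(left) = 0.8315, H(right) = 0.9710. Weighted = (19/24)*0.8315 + (5/24)*0.9710 = 0.8606. IG = 0.9183 - 0.8606 = 0.0577, which rounds to 0.058.

0.058


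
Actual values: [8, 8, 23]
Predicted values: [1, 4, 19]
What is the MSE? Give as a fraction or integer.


MSE = (1/3) * ((8-1)^2=49 + (8-4)^2=16 + (23-19)^2=16). Sum = 81. MSE = 27.

27


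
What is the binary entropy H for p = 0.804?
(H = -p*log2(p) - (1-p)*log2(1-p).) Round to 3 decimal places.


H = -0.804*log2(0.804) - 0.196*log2(0.196) = 0.714.

0.714


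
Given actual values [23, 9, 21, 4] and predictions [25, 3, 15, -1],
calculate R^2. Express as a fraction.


Mean(y) = 57/4. SS_res = 101. SS_tot = 1019/4. R^2 = 1 - 101/(1019/4) = 615/1019.

615/1019


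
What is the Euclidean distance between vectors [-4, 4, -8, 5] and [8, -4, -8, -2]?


d = sqrt(sum of squared differences). (-4-8)^2=144, (4--4)^2=64, (-8--8)^2=0, (5--2)^2=49. Sum = 257.

sqrt(257)


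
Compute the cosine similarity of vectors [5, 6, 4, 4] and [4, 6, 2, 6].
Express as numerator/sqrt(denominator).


dot = 88. |a|^2 = 93, |b|^2 = 92. cos = 88/sqrt(8556).

88/sqrt(8556)


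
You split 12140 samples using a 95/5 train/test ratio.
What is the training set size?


Test set = 12140 * 5% = 607. Training set = 12140 - 607 = 11533.

11533


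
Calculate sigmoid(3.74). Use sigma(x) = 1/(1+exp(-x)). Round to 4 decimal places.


sigma(3.74) = 1/(1+e^(-3.74)) = 1/(1+0.023754) = 1/1.023754 = 0.9768.

0.9768


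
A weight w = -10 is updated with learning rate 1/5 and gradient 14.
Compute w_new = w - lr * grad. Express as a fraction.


w_new = -10 - 1/5 * 14 = -10 - 14/5 = -64/5.

-64/5


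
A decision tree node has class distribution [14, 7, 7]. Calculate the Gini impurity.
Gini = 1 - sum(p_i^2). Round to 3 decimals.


Total = 28. Proportions: 14/28, 7/28, 7/28. sum(p_i^2) = 0.3750. Gini = 1 - 0.3750 = 0.6250, which rounds to 0.625.

0.625


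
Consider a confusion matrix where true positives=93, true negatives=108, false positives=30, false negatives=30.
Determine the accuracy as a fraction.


Accuracy = (TP + TN) / (TP + TN + FP + FN) = (93 + 108) / 261 = 67/87.

67/87


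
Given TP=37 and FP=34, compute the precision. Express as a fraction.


Precision = TP / (TP + FP) = 37 / 71 = 37/71.

37/71


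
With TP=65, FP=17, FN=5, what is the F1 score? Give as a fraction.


Precision = 65/82 = 65/82. Recall = 65/70 = 13/14. F1 = 2*P*R/(P+R) = 65/76.

65/76


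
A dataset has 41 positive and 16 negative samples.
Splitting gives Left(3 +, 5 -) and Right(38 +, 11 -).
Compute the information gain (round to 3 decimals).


H(parent) = 0.8564. H(left) = 0.9544, H(right) = 0.7683. Weighted = (8/57)*0.9544 + (49/57)*0.7683 = 0.7944. IG = 0.8564 - 0.7944 = 0.0620, which rounds to 0.062.

0.062


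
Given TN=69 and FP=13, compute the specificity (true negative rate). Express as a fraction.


Specificity = TN / (TN + FP) = 69 / 82 = 69/82.

69/82


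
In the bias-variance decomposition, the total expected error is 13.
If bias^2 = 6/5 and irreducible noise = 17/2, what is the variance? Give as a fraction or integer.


Total error = bias^2 + variance + irreducible noise. So variance = 13 - 6/5 - 17/2 = 33/10.

33/10


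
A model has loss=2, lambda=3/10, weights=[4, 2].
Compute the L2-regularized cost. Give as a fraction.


L2 sq norm = sum(w^2) = 20. J = 2 + 3/10 * 20 = 8.

8


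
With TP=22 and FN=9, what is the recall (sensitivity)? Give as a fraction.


Recall = TP / (TP + FN) = 22 / 31 = 22/31.

22/31


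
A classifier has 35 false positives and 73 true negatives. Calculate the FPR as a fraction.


FPR = FP / (FP + TN) = 35 / 108 = 35/108.

35/108


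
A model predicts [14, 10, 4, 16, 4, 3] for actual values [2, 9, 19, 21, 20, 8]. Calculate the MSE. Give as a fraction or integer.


MSE = (1/6) * ((2-14)^2=144 + (9-10)^2=1 + (19-4)^2=225 + (21-16)^2=25 + (20-4)^2=256 + (8-3)^2=25). Sum = 676. MSE = 338/3.

338/3


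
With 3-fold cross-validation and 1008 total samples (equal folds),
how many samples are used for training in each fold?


Each validation fold has 1008/3 = 336 samples. Training set = 1008 - 336 = 672.

672


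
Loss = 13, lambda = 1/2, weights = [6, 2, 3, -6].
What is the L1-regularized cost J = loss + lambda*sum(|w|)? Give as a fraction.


L1 norm = sum(|w|) = 17. J = 13 + 1/2 * 17 = 43/2.

43/2


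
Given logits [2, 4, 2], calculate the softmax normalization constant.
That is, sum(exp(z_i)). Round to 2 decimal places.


Denom = e^2=7.3891 + e^4=54.5982 + e^2=7.3891. Sum = 69.3764, which rounds to 69.38.

69.38


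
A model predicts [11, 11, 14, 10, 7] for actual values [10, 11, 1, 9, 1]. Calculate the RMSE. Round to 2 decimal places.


MSE = 41.4000. RMSE = sqrt(41.4000) = 6.43.

6.43


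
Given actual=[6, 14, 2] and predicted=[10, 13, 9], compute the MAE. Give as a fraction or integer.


MAE = (1/3) * (|6-10|=4 + |14-13|=1 + |2-9|=7). Sum = 12. MAE = 4.

4


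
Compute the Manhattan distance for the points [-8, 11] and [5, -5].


d = sum of absolute differences: |-8-5|=13 + |11--5|=16 = 29.

29


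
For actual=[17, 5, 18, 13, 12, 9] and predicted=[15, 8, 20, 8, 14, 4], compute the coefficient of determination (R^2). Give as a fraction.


Mean(y) = 37/3. SS_res = 71. SS_tot = 358/3. R^2 = 1 - 71/(358/3) = 145/358.

145/358


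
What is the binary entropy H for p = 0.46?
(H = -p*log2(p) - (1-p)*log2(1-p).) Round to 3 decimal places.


H = -0.46*log2(0.46) - 0.54*log2(0.54) = 0.995.

0.995


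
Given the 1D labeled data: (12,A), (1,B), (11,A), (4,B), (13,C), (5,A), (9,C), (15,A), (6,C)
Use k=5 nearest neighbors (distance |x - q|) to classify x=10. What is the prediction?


Distances: |12-10|=2, |1-10|=9, |11-10|=1, |4-10|=6, |13-10|=3, |5-10|=5, |9-10|=1, |15-10|=5, |6-10|=4. 5 nearest: (11,A), (9,C), (12,A), (13,C), (6,C). Counts: {'A': 2, 'C': 3}. Majority class: C.

C


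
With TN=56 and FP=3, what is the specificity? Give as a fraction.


Specificity = TN / (TN + FP) = 56 / 59 = 56/59.

56/59


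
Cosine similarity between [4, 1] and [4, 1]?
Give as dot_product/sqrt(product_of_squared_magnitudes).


dot = 17. |a|^2 = 17, |b|^2 = 17. cos = 17/sqrt(289).

17/sqrt(289)


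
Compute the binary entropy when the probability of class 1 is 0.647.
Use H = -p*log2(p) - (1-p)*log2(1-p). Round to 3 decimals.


H = -0.647*log2(0.647) - 0.353*log2(0.353) = 0.937.

0.937


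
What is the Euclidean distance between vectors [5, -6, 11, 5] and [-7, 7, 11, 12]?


d = sqrt(sum of squared differences). (5--7)^2=144, (-6-7)^2=169, (11-11)^2=0, (5-12)^2=49. Sum = 362.

sqrt(362)


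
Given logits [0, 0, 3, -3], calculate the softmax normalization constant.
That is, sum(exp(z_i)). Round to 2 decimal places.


Denom = e^0=1.0000 + e^0=1.0000 + e^3=20.0855 + e^-3=0.0498. Sum = 22.1353, which rounds to 22.14.

22.14


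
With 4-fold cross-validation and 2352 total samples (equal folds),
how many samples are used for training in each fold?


Each validation fold has 2352/4 = 588 samples. Training set = 2352 - 588 = 1764.

1764


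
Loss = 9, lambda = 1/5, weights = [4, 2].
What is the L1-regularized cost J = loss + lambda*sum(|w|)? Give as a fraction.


L1 norm = sum(|w|) = 6. J = 9 + 1/5 * 6 = 51/5.

51/5


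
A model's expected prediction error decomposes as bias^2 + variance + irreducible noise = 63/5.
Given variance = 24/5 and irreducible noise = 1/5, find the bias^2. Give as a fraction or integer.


Total error = bias^2 + variance + irreducible noise. So bias^2 = 63/5 - 24/5 - 1/5 = 38/5.

38/5


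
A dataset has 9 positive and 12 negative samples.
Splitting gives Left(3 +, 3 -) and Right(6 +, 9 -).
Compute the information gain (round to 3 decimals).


H(parent) = 0.9852. H(left) = 1.0000, H(right) = 0.9710. Weighted = (6/21)*1.0000 + (15/21)*0.9710 = 0.9793. IG = 0.9852 - 0.9793 = 0.0059, which rounds to 0.006.

0.006


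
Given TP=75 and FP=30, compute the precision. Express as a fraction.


Precision = TP / (TP + FP) = 75 / 105 = 5/7.

5/7


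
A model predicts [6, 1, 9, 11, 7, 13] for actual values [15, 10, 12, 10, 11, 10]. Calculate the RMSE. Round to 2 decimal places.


MSE = 32.8333. RMSE = sqrt(32.8333) = 5.73.

5.73


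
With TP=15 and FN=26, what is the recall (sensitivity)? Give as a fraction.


Recall = TP / (TP + FN) = 15 / 41 = 15/41.

15/41


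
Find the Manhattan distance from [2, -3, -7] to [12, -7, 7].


d = sum of absolute differences: |2-12|=10 + |-3--7|=4 + |-7-7|=14 = 28.

28


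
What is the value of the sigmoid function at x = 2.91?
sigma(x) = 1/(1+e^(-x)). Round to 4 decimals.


sigma(2.91) = 1/(1+e^(-2.91)) = 1/(1+0.054476) = 1/1.054476 = 0.9483.

0.9483


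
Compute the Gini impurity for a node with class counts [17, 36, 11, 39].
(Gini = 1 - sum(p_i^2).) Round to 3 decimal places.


Total = 103. Proportions: 17/103, 36/103, 11/103, 39/103. sum(p_i^2) = 0.3042. Gini = 1 - 0.3042 = 0.6958, which rounds to 0.696.

0.696


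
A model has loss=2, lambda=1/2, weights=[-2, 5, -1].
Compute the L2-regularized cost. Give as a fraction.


L2 sq norm = sum(w^2) = 30. J = 2 + 1/2 * 30 = 17.

17


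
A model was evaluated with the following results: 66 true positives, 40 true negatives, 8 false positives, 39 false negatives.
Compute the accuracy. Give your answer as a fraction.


Accuracy = (TP + TN) / (TP + TN + FP + FN) = (66 + 40) / 153 = 106/153.

106/153


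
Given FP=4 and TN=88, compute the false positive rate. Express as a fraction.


FPR = FP / (FP + TN) = 4 / 92 = 1/23.

1/23


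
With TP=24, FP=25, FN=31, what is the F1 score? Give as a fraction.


Precision = 24/49 = 24/49. Recall = 24/55 = 24/55. F1 = 2*P*R/(P+R) = 6/13.

6/13


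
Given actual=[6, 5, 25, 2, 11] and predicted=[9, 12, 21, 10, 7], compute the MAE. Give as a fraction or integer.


MAE = (1/5) * (|6-9|=3 + |5-12|=7 + |25-21|=4 + |2-10|=8 + |11-7|=4). Sum = 26. MAE = 26/5.

26/5


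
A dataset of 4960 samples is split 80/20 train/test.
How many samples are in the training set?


Test set = 4960 * 20% = 992. Training set = 4960 - 992 = 3968.

3968


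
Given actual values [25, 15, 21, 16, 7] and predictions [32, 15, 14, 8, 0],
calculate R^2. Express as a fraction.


Mean(y) = 84/5. SS_res = 211. SS_tot = 924/5. R^2 = 1 - 211/(924/5) = -131/924.

-131/924


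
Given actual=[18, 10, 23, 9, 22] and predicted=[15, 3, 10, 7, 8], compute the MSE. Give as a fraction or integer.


MSE = (1/5) * ((18-15)^2=9 + (10-3)^2=49 + (23-10)^2=169 + (9-7)^2=4 + (22-8)^2=196). Sum = 427. MSE = 427/5.

427/5


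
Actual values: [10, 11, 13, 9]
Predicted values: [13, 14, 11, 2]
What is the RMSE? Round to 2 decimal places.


MSE = 17.7500. RMSE = sqrt(17.7500) = 4.21.

4.21


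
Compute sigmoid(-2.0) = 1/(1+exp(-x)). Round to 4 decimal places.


sigma(-2.0) = 1/(1+e^(2.0)) = 1/(1+7.389056) = 1/8.389056 = 0.1192.

0.1192


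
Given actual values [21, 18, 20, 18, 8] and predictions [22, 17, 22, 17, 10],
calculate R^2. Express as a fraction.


Mean(y) = 17. SS_res = 11. SS_tot = 108. R^2 = 1 - 11/(108) = 97/108.

97/108


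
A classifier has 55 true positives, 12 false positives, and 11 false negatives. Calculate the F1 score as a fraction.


Precision = 55/67 = 55/67. Recall = 55/66 = 5/6. F1 = 2*P*R/(P+R) = 110/133.

110/133
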